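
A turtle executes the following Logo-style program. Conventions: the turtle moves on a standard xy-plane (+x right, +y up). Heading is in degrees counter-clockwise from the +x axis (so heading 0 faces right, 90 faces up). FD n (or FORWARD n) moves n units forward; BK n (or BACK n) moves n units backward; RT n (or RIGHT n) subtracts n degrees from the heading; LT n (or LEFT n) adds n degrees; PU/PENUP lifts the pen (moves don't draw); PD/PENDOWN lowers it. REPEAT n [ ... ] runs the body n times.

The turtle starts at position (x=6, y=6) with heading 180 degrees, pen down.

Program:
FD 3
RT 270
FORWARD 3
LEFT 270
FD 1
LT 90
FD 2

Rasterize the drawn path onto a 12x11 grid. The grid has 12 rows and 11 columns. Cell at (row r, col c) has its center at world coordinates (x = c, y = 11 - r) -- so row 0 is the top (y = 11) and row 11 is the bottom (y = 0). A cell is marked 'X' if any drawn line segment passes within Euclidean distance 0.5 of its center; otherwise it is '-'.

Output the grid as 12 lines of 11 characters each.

Answer: -----------
-----------
-----------
-----------
-----------
---XXXX----
---X-------
---X-------
--XX-------
--X--------
--X--------
-----------

Derivation:
Segment 0: (6,6) -> (3,6)
Segment 1: (3,6) -> (3,3)
Segment 2: (3,3) -> (2,3)
Segment 3: (2,3) -> (2,1)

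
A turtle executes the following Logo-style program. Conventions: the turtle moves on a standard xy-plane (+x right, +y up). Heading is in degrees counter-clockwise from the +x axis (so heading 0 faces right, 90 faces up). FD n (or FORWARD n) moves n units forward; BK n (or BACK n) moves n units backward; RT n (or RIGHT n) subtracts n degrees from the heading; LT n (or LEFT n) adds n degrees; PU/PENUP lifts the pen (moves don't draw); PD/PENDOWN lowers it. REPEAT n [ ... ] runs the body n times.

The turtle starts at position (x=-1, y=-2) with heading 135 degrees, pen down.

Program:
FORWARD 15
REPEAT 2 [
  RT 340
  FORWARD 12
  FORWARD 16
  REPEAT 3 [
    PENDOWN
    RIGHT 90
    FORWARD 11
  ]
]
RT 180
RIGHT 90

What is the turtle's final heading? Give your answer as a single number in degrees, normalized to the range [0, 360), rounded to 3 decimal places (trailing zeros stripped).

Executing turtle program step by step:
Start: pos=(-1,-2), heading=135, pen down
FD 15: (-1,-2) -> (-11.607,8.607) [heading=135, draw]
REPEAT 2 [
  -- iteration 1/2 --
  RT 340: heading 135 -> 155
  FD 12: (-11.607,8.607) -> (-22.482,13.678) [heading=155, draw]
  FD 16: (-22.482,13.678) -> (-36.983,20.44) [heading=155, draw]
  REPEAT 3 [
    -- iteration 1/3 --
    PD: pen down
    RT 90: heading 155 -> 65
    FD 11: (-36.983,20.44) -> (-32.334,30.409) [heading=65, draw]
    -- iteration 2/3 --
    PD: pen down
    RT 90: heading 65 -> 335
    FD 11: (-32.334,30.409) -> (-22.365,25.76) [heading=335, draw]
    -- iteration 3/3 --
    PD: pen down
    RT 90: heading 335 -> 245
    FD 11: (-22.365,25.76) -> (-27.014,15.791) [heading=245, draw]
  ]
  -- iteration 2/2 --
  RT 340: heading 245 -> 265
  FD 12: (-27.014,15.791) -> (-28.06,3.837) [heading=265, draw]
  FD 16: (-28.06,3.837) -> (-29.454,-12.102) [heading=265, draw]
  REPEAT 3 [
    -- iteration 1/3 --
    PD: pen down
    RT 90: heading 265 -> 175
    FD 11: (-29.454,-12.102) -> (-40.412,-11.144) [heading=175, draw]
    -- iteration 2/3 --
    PD: pen down
    RT 90: heading 175 -> 85
    FD 11: (-40.412,-11.144) -> (-39.454,-0.185) [heading=85, draw]
    -- iteration 3/3 --
    PD: pen down
    RT 90: heading 85 -> 355
    FD 11: (-39.454,-0.185) -> (-28.495,-1.144) [heading=355, draw]
  ]
]
RT 180: heading 355 -> 175
RT 90: heading 175 -> 85
Final: pos=(-28.495,-1.144), heading=85, 11 segment(s) drawn

Answer: 85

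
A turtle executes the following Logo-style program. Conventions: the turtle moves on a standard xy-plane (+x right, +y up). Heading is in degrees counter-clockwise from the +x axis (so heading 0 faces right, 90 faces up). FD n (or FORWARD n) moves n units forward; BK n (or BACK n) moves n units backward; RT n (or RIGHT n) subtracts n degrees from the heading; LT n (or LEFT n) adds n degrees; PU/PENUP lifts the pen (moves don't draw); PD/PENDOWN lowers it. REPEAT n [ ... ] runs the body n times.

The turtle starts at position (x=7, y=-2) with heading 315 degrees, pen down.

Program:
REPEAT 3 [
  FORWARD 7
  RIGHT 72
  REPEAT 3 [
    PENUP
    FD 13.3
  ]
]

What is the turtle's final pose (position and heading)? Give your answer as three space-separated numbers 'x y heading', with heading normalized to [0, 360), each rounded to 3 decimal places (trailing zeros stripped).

Answer: -61.907 -1.992 99

Derivation:
Executing turtle program step by step:
Start: pos=(7,-2), heading=315, pen down
REPEAT 3 [
  -- iteration 1/3 --
  FD 7: (7,-2) -> (11.95,-6.95) [heading=315, draw]
  RT 72: heading 315 -> 243
  REPEAT 3 [
    -- iteration 1/3 --
    PU: pen up
    FD 13.3: (11.95,-6.95) -> (5.912,-18.8) [heading=243, move]
    -- iteration 2/3 --
    PU: pen up
    FD 13.3: (5.912,-18.8) -> (-0.126,-30.651) [heading=243, move]
    -- iteration 3/3 --
    PU: pen up
    FD 13.3: (-0.126,-30.651) -> (-6.164,-42.501) [heading=243, move]
  ]
  -- iteration 2/3 --
  FD 7: (-6.164,-42.501) -> (-9.342,-48.738) [heading=243, move]
  RT 72: heading 243 -> 171
  REPEAT 3 [
    -- iteration 1/3 --
    PU: pen up
    FD 13.3: (-9.342,-48.738) -> (-22.479,-46.657) [heading=171, move]
    -- iteration 2/3 --
    PU: pen up
    FD 13.3: (-22.479,-46.657) -> (-35.615,-44.577) [heading=171, move]
    -- iteration 3/3 --
    PU: pen up
    FD 13.3: (-35.615,-44.577) -> (-48.751,-42.496) [heading=171, move]
  ]
  -- iteration 3/3 --
  FD 7: (-48.751,-42.496) -> (-55.665,-41.401) [heading=171, move]
  RT 72: heading 171 -> 99
  REPEAT 3 [
    -- iteration 1/3 --
    PU: pen up
    FD 13.3: (-55.665,-41.401) -> (-57.746,-28.265) [heading=99, move]
    -- iteration 2/3 --
    PU: pen up
    FD 13.3: (-57.746,-28.265) -> (-59.826,-15.129) [heading=99, move]
    -- iteration 3/3 --
    PU: pen up
    FD 13.3: (-59.826,-15.129) -> (-61.907,-1.992) [heading=99, move]
  ]
]
Final: pos=(-61.907,-1.992), heading=99, 1 segment(s) drawn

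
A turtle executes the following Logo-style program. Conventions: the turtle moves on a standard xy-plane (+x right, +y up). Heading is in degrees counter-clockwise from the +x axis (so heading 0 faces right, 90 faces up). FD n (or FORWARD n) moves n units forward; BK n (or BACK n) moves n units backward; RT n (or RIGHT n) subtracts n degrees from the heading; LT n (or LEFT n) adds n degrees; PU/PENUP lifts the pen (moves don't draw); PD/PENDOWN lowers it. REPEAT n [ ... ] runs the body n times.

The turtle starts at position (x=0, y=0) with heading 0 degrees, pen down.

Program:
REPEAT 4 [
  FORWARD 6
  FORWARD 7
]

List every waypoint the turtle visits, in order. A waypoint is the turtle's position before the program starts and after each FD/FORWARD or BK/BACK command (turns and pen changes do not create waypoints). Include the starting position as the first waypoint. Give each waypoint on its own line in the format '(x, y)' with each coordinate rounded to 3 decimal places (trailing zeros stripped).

Executing turtle program step by step:
Start: pos=(0,0), heading=0, pen down
REPEAT 4 [
  -- iteration 1/4 --
  FD 6: (0,0) -> (6,0) [heading=0, draw]
  FD 7: (6,0) -> (13,0) [heading=0, draw]
  -- iteration 2/4 --
  FD 6: (13,0) -> (19,0) [heading=0, draw]
  FD 7: (19,0) -> (26,0) [heading=0, draw]
  -- iteration 3/4 --
  FD 6: (26,0) -> (32,0) [heading=0, draw]
  FD 7: (32,0) -> (39,0) [heading=0, draw]
  -- iteration 4/4 --
  FD 6: (39,0) -> (45,0) [heading=0, draw]
  FD 7: (45,0) -> (52,0) [heading=0, draw]
]
Final: pos=(52,0), heading=0, 8 segment(s) drawn
Waypoints (9 total):
(0, 0)
(6, 0)
(13, 0)
(19, 0)
(26, 0)
(32, 0)
(39, 0)
(45, 0)
(52, 0)

Answer: (0, 0)
(6, 0)
(13, 0)
(19, 0)
(26, 0)
(32, 0)
(39, 0)
(45, 0)
(52, 0)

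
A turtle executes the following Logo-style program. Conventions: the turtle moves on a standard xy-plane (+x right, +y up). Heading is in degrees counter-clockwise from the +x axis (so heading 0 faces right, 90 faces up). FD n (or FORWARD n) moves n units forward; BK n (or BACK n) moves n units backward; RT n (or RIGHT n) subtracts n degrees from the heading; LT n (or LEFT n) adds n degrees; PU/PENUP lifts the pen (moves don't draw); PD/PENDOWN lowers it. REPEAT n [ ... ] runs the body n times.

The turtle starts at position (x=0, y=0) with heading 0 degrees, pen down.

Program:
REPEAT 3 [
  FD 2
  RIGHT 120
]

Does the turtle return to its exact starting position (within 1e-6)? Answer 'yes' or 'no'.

Answer: yes

Derivation:
Executing turtle program step by step:
Start: pos=(0,0), heading=0, pen down
REPEAT 3 [
  -- iteration 1/3 --
  FD 2: (0,0) -> (2,0) [heading=0, draw]
  RT 120: heading 0 -> 240
  -- iteration 2/3 --
  FD 2: (2,0) -> (1,-1.732) [heading=240, draw]
  RT 120: heading 240 -> 120
  -- iteration 3/3 --
  FD 2: (1,-1.732) -> (0,0) [heading=120, draw]
  RT 120: heading 120 -> 0
]
Final: pos=(0,0), heading=0, 3 segment(s) drawn

Start position: (0, 0)
Final position: (0, 0)
Distance = 0; < 1e-6 -> CLOSED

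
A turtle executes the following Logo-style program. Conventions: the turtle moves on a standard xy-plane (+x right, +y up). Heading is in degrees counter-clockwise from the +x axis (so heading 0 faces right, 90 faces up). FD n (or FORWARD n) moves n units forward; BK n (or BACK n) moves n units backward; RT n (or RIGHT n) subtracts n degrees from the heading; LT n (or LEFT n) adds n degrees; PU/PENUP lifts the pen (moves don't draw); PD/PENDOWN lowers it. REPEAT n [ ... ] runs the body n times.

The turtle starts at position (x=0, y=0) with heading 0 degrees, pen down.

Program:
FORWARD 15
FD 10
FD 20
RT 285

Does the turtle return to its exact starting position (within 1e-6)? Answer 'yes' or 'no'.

Executing turtle program step by step:
Start: pos=(0,0), heading=0, pen down
FD 15: (0,0) -> (15,0) [heading=0, draw]
FD 10: (15,0) -> (25,0) [heading=0, draw]
FD 20: (25,0) -> (45,0) [heading=0, draw]
RT 285: heading 0 -> 75
Final: pos=(45,0), heading=75, 3 segment(s) drawn

Start position: (0, 0)
Final position: (45, 0)
Distance = 45; >= 1e-6 -> NOT closed

Answer: no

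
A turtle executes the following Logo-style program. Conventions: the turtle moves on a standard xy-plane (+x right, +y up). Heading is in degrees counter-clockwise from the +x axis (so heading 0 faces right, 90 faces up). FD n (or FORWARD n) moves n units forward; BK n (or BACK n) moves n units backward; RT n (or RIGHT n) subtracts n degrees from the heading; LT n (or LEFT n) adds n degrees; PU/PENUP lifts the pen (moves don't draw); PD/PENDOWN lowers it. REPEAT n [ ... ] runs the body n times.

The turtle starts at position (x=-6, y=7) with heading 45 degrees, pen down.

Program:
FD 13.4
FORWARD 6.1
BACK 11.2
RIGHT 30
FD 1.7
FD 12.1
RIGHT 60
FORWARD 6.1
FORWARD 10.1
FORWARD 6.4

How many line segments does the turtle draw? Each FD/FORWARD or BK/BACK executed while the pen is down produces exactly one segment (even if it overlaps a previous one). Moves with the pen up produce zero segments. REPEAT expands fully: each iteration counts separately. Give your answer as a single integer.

Answer: 8

Derivation:
Executing turtle program step by step:
Start: pos=(-6,7), heading=45, pen down
FD 13.4: (-6,7) -> (3.475,16.475) [heading=45, draw]
FD 6.1: (3.475,16.475) -> (7.789,20.789) [heading=45, draw]
BK 11.2: (7.789,20.789) -> (-0.131,12.869) [heading=45, draw]
RT 30: heading 45 -> 15
FD 1.7: (-0.131,12.869) -> (1.511,13.309) [heading=15, draw]
FD 12.1: (1.511,13.309) -> (13.199,16.441) [heading=15, draw]
RT 60: heading 15 -> 315
FD 6.1: (13.199,16.441) -> (17.512,12.127) [heading=315, draw]
FD 10.1: (17.512,12.127) -> (24.654,4.986) [heading=315, draw]
FD 6.4: (24.654,4.986) -> (29.179,0.46) [heading=315, draw]
Final: pos=(29.179,0.46), heading=315, 8 segment(s) drawn
Segments drawn: 8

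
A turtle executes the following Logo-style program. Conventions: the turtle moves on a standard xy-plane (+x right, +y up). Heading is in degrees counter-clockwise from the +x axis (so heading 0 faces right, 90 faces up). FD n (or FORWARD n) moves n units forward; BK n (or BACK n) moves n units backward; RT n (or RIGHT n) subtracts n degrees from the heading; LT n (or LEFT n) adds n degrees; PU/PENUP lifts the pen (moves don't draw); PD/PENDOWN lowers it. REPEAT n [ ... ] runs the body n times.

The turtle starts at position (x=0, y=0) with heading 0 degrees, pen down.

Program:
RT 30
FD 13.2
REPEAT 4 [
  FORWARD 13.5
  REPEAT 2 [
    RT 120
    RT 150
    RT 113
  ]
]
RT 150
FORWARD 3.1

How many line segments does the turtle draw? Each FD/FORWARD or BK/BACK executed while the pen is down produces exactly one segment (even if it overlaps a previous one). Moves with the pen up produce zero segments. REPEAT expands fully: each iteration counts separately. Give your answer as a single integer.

Executing turtle program step by step:
Start: pos=(0,0), heading=0, pen down
RT 30: heading 0 -> 330
FD 13.2: (0,0) -> (11.432,-6.6) [heading=330, draw]
REPEAT 4 [
  -- iteration 1/4 --
  FD 13.5: (11.432,-6.6) -> (23.123,-13.35) [heading=330, draw]
  REPEAT 2 [
    -- iteration 1/2 --
    RT 120: heading 330 -> 210
    RT 150: heading 210 -> 60
    RT 113: heading 60 -> 307
    -- iteration 2/2 --
    RT 120: heading 307 -> 187
    RT 150: heading 187 -> 37
    RT 113: heading 37 -> 284
  ]
  -- iteration 2/4 --
  FD 13.5: (23.123,-13.35) -> (26.389,-26.449) [heading=284, draw]
  REPEAT 2 [
    -- iteration 1/2 --
    RT 120: heading 284 -> 164
    RT 150: heading 164 -> 14
    RT 113: heading 14 -> 261
    -- iteration 2/2 --
    RT 120: heading 261 -> 141
    RT 150: heading 141 -> 351
    RT 113: heading 351 -> 238
  ]
  -- iteration 3/4 --
  FD 13.5: (26.389,-26.449) -> (19.235,-37.898) [heading=238, draw]
  REPEAT 2 [
    -- iteration 1/2 --
    RT 120: heading 238 -> 118
    RT 150: heading 118 -> 328
    RT 113: heading 328 -> 215
    -- iteration 2/2 --
    RT 120: heading 215 -> 95
    RT 150: heading 95 -> 305
    RT 113: heading 305 -> 192
  ]
  -- iteration 4/4 --
  FD 13.5: (19.235,-37.898) -> (6.03,-40.704) [heading=192, draw]
  REPEAT 2 [
    -- iteration 1/2 --
    RT 120: heading 192 -> 72
    RT 150: heading 72 -> 282
    RT 113: heading 282 -> 169
    -- iteration 2/2 --
    RT 120: heading 169 -> 49
    RT 150: heading 49 -> 259
    RT 113: heading 259 -> 146
  ]
]
RT 150: heading 146 -> 356
FD 3.1: (6.03,-40.704) -> (9.122,-40.921) [heading=356, draw]
Final: pos=(9.122,-40.921), heading=356, 6 segment(s) drawn
Segments drawn: 6

Answer: 6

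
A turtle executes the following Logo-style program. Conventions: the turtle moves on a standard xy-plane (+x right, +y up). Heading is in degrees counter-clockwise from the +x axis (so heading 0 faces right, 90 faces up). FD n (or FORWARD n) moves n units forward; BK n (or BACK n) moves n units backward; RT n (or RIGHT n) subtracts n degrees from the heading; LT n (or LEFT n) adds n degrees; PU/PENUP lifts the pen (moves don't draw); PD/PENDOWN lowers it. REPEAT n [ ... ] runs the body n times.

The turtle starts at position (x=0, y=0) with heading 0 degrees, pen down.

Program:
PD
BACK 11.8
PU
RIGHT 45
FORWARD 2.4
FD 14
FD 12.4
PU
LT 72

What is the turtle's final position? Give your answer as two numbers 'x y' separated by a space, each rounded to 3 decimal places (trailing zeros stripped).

Executing turtle program step by step:
Start: pos=(0,0), heading=0, pen down
PD: pen down
BK 11.8: (0,0) -> (-11.8,0) [heading=0, draw]
PU: pen up
RT 45: heading 0 -> 315
FD 2.4: (-11.8,0) -> (-10.103,-1.697) [heading=315, move]
FD 14: (-10.103,-1.697) -> (-0.203,-11.597) [heading=315, move]
FD 12.4: (-0.203,-11.597) -> (8.565,-20.365) [heading=315, move]
PU: pen up
LT 72: heading 315 -> 27
Final: pos=(8.565,-20.365), heading=27, 1 segment(s) drawn

Answer: 8.565 -20.365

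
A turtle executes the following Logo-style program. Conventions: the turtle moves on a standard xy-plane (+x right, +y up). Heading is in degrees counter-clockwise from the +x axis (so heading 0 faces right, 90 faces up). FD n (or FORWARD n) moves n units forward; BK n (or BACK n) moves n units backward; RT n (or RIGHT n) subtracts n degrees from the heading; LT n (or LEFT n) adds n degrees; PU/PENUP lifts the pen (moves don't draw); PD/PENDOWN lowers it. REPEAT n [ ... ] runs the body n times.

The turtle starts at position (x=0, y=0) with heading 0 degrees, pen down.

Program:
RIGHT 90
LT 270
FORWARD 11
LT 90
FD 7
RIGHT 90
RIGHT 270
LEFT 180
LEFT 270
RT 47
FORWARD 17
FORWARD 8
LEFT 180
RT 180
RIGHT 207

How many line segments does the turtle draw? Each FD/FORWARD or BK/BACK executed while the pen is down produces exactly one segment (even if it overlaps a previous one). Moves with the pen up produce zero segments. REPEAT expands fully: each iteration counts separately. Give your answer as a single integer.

Executing turtle program step by step:
Start: pos=(0,0), heading=0, pen down
RT 90: heading 0 -> 270
LT 270: heading 270 -> 180
FD 11: (0,0) -> (-11,0) [heading=180, draw]
LT 90: heading 180 -> 270
FD 7: (-11,0) -> (-11,-7) [heading=270, draw]
RT 90: heading 270 -> 180
RT 270: heading 180 -> 270
LT 180: heading 270 -> 90
LT 270: heading 90 -> 0
RT 47: heading 0 -> 313
FD 17: (-11,-7) -> (0.594,-19.433) [heading=313, draw]
FD 8: (0.594,-19.433) -> (6.05,-25.284) [heading=313, draw]
LT 180: heading 313 -> 133
RT 180: heading 133 -> 313
RT 207: heading 313 -> 106
Final: pos=(6.05,-25.284), heading=106, 4 segment(s) drawn
Segments drawn: 4

Answer: 4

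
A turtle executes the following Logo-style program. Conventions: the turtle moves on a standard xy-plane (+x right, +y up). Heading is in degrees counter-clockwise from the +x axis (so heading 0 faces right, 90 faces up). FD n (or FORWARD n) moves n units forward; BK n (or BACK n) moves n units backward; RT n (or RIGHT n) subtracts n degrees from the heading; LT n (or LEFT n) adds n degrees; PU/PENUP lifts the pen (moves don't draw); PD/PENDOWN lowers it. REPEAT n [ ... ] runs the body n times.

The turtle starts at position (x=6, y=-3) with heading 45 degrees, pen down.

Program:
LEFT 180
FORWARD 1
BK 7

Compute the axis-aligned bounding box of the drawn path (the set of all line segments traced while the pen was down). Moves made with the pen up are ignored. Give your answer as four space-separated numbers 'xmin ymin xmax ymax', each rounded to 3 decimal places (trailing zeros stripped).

Answer: 5.293 -3.707 10.243 1.243

Derivation:
Executing turtle program step by step:
Start: pos=(6,-3), heading=45, pen down
LT 180: heading 45 -> 225
FD 1: (6,-3) -> (5.293,-3.707) [heading=225, draw]
BK 7: (5.293,-3.707) -> (10.243,1.243) [heading=225, draw]
Final: pos=(10.243,1.243), heading=225, 2 segment(s) drawn

Segment endpoints: x in {5.293, 6, 10.243}, y in {-3.707, -3, 1.243}
xmin=5.293, ymin=-3.707, xmax=10.243, ymax=1.243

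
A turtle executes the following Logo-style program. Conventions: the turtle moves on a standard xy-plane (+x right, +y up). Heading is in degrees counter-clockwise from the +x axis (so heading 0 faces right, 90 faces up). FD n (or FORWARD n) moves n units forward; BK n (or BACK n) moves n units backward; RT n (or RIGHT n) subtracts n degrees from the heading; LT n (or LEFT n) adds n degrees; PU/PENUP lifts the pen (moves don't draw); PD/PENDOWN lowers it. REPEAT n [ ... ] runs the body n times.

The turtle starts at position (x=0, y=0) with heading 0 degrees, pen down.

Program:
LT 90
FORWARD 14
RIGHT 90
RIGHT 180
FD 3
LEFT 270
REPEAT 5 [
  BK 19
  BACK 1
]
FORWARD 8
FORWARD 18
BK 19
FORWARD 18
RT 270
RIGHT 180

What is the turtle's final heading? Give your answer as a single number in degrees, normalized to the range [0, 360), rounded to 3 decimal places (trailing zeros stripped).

Executing turtle program step by step:
Start: pos=(0,0), heading=0, pen down
LT 90: heading 0 -> 90
FD 14: (0,0) -> (0,14) [heading=90, draw]
RT 90: heading 90 -> 0
RT 180: heading 0 -> 180
FD 3: (0,14) -> (-3,14) [heading=180, draw]
LT 270: heading 180 -> 90
REPEAT 5 [
  -- iteration 1/5 --
  BK 19: (-3,14) -> (-3,-5) [heading=90, draw]
  BK 1: (-3,-5) -> (-3,-6) [heading=90, draw]
  -- iteration 2/5 --
  BK 19: (-3,-6) -> (-3,-25) [heading=90, draw]
  BK 1: (-3,-25) -> (-3,-26) [heading=90, draw]
  -- iteration 3/5 --
  BK 19: (-3,-26) -> (-3,-45) [heading=90, draw]
  BK 1: (-3,-45) -> (-3,-46) [heading=90, draw]
  -- iteration 4/5 --
  BK 19: (-3,-46) -> (-3,-65) [heading=90, draw]
  BK 1: (-3,-65) -> (-3,-66) [heading=90, draw]
  -- iteration 5/5 --
  BK 19: (-3,-66) -> (-3,-85) [heading=90, draw]
  BK 1: (-3,-85) -> (-3,-86) [heading=90, draw]
]
FD 8: (-3,-86) -> (-3,-78) [heading=90, draw]
FD 18: (-3,-78) -> (-3,-60) [heading=90, draw]
BK 19: (-3,-60) -> (-3,-79) [heading=90, draw]
FD 18: (-3,-79) -> (-3,-61) [heading=90, draw]
RT 270: heading 90 -> 180
RT 180: heading 180 -> 0
Final: pos=(-3,-61), heading=0, 16 segment(s) drawn

Answer: 0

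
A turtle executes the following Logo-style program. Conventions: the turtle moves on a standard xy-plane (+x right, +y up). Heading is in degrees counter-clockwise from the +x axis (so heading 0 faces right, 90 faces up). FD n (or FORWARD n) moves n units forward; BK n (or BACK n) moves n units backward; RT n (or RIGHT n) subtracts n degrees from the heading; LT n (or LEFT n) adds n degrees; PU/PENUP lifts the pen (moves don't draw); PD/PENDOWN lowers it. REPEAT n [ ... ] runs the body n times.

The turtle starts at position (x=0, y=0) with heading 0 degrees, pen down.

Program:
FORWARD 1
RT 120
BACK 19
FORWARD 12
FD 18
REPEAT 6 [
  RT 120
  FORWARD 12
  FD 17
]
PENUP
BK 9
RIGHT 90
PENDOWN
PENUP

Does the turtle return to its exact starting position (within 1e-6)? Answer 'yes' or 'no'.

Executing turtle program step by step:
Start: pos=(0,0), heading=0, pen down
FD 1: (0,0) -> (1,0) [heading=0, draw]
RT 120: heading 0 -> 240
BK 19: (1,0) -> (10.5,16.454) [heading=240, draw]
FD 12: (10.5,16.454) -> (4.5,6.062) [heading=240, draw]
FD 18: (4.5,6.062) -> (-4.5,-9.526) [heading=240, draw]
REPEAT 6 [
  -- iteration 1/6 --
  RT 120: heading 240 -> 120
  FD 12: (-4.5,-9.526) -> (-10.5,0.866) [heading=120, draw]
  FD 17: (-10.5,0.866) -> (-19,15.588) [heading=120, draw]
  -- iteration 2/6 --
  RT 120: heading 120 -> 0
  FD 12: (-19,15.588) -> (-7,15.588) [heading=0, draw]
  FD 17: (-7,15.588) -> (10,15.588) [heading=0, draw]
  -- iteration 3/6 --
  RT 120: heading 0 -> 240
  FD 12: (10,15.588) -> (4,5.196) [heading=240, draw]
  FD 17: (4,5.196) -> (-4.5,-9.526) [heading=240, draw]
  -- iteration 4/6 --
  RT 120: heading 240 -> 120
  FD 12: (-4.5,-9.526) -> (-10.5,0.866) [heading=120, draw]
  FD 17: (-10.5,0.866) -> (-19,15.588) [heading=120, draw]
  -- iteration 5/6 --
  RT 120: heading 120 -> 0
  FD 12: (-19,15.588) -> (-7,15.588) [heading=0, draw]
  FD 17: (-7,15.588) -> (10,15.588) [heading=0, draw]
  -- iteration 6/6 --
  RT 120: heading 0 -> 240
  FD 12: (10,15.588) -> (4,5.196) [heading=240, draw]
  FD 17: (4,5.196) -> (-4.5,-9.526) [heading=240, draw]
]
PU: pen up
BK 9: (-4.5,-9.526) -> (0,-1.732) [heading=240, move]
RT 90: heading 240 -> 150
PD: pen down
PU: pen up
Final: pos=(0,-1.732), heading=150, 16 segment(s) drawn

Start position: (0, 0)
Final position: (0, -1.732)
Distance = 1.732; >= 1e-6 -> NOT closed

Answer: no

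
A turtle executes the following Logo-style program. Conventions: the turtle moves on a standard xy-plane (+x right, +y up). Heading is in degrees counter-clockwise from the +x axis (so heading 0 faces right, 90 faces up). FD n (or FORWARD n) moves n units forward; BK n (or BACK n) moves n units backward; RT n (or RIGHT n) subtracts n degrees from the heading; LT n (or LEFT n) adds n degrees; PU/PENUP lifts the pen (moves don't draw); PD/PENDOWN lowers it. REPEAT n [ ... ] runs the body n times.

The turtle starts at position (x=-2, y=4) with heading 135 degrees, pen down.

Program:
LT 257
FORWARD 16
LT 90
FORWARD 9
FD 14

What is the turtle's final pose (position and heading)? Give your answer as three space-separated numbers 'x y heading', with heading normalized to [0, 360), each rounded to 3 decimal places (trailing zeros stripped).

Executing turtle program step by step:
Start: pos=(-2,4), heading=135, pen down
LT 257: heading 135 -> 32
FD 16: (-2,4) -> (11.569,12.479) [heading=32, draw]
LT 90: heading 32 -> 122
FD 9: (11.569,12.479) -> (6.799,20.111) [heading=122, draw]
FD 14: (6.799,20.111) -> (-0.619,31.984) [heading=122, draw]
Final: pos=(-0.619,31.984), heading=122, 3 segment(s) drawn

Answer: -0.619 31.984 122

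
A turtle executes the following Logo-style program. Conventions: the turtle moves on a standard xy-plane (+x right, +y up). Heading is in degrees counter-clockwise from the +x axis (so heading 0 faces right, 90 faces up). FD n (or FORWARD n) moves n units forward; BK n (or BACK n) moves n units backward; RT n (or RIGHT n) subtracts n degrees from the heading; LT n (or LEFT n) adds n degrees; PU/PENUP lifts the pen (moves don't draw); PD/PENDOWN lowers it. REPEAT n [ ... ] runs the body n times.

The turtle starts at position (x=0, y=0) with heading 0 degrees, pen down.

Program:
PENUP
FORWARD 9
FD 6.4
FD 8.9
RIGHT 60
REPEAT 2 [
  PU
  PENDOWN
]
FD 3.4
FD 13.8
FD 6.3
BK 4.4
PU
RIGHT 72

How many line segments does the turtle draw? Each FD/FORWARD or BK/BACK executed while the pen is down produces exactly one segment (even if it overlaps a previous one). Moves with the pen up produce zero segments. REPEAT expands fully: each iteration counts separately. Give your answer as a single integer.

Executing turtle program step by step:
Start: pos=(0,0), heading=0, pen down
PU: pen up
FD 9: (0,0) -> (9,0) [heading=0, move]
FD 6.4: (9,0) -> (15.4,0) [heading=0, move]
FD 8.9: (15.4,0) -> (24.3,0) [heading=0, move]
RT 60: heading 0 -> 300
REPEAT 2 [
  -- iteration 1/2 --
  PU: pen up
  PD: pen down
  -- iteration 2/2 --
  PU: pen up
  PD: pen down
]
FD 3.4: (24.3,0) -> (26,-2.944) [heading=300, draw]
FD 13.8: (26,-2.944) -> (32.9,-14.896) [heading=300, draw]
FD 6.3: (32.9,-14.896) -> (36.05,-20.352) [heading=300, draw]
BK 4.4: (36.05,-20.352) -> (33.85,-16.541) [heading=300, draw]
PU: pen up
RT 72: heading 300 -> 228
Final: pos=(33.85,-16.541), heading=228, 4 segment(s) drawn
Segments drawn: 4

Answer: 4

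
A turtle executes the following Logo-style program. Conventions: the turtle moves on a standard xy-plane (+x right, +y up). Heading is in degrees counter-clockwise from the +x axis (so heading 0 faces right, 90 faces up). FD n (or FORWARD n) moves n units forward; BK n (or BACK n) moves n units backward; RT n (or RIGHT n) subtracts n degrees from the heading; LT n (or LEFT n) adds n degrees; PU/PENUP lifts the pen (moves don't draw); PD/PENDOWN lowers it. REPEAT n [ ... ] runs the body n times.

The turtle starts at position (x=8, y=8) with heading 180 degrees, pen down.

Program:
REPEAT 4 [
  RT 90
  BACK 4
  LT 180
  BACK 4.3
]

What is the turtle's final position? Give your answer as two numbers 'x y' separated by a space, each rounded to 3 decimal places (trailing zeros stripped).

Executing turtle program step by step:
Start: pos=(8,8), heading=180, pen down
REPEAT 4 [
  -- iteration 1/4 --
  RT 90: heading 180 -> 90
  BK 4: (8,8) -> (8,4) [heading=90, draw]
  LT 180: heading 90 -> 270
  BK 4.3: (8,4) -> (8,8.3) [heading=270, draw]
  -- iteration 2/4 --
  RT 90: heading 270 -> 180
  BK 4: (8,8.3) -> (12,8.3) [heading=180, draw]
  LT 180: heading 180 -> 0
  BK 4.3: (12,8.3) -> (7.7,8.3) [heading=0, draw]
  -- iteration 3/4 --
  RT 90: heading 0 -> 270
  BK 4: (7.7,8.3) -> (7.7,12.3) [heading=270, draw]
  LT 180: heading 270 -> 90
  BK 4.3: (7.7,12.3) -> (7.7,8) [heading=90, draw]
  -- iteration 4/4 --
  RT 90: heading 90 -> 0
  BK 4: (7.7,8) -> (3.7,8) [heading=0, draw]
  LT 180: heading 0 -> 180
  BK 4.3: (3.7,8) -> (8,8) [heading=180, draw]
]
Final: pos=(8,8), heading=180, 8 segment(s) drawn

Answer: 8 8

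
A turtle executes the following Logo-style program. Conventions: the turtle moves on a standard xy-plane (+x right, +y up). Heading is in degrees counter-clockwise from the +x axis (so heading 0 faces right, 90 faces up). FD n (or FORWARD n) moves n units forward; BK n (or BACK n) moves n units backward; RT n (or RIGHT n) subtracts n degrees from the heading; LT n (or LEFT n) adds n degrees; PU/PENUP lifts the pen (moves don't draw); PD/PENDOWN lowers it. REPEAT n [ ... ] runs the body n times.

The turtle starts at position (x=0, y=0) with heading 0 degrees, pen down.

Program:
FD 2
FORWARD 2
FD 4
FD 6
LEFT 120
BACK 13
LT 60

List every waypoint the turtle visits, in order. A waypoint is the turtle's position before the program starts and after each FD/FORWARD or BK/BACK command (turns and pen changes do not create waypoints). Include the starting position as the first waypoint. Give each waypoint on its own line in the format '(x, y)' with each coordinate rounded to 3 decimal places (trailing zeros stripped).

Executing turtle program step by step:
Start: pos=(0,0), heading=0, pen down
FD 2: (0,0) -> (2,0) [heading=0, draw]
FD 2: (2,0) -> (4,0) [heading=0, draw]
FD 4: (4,0) -> (8,0) [heading=0, draw]
FD 6: (8,0) -> (14,0) [heading=0, draw]
LT 120: heading 0 -> 120
BK 13: (14,0) -> (20.5,-11.258) [heading=120, draw]
LT 60: heading 120 -> 180
Final: pos=(20.5,-11.258), heading=180, 5 segment(s) drawn
Waypoints (6 total):
(0, 0)
(2, 0)
(4, 0)
(8, 0)
(14, 0)
(20.5, -11.258)

Answer: (0, 0)
(2, 0)
(4, 0)
(8, 0)
(14, 0)
(20.5, -11.258)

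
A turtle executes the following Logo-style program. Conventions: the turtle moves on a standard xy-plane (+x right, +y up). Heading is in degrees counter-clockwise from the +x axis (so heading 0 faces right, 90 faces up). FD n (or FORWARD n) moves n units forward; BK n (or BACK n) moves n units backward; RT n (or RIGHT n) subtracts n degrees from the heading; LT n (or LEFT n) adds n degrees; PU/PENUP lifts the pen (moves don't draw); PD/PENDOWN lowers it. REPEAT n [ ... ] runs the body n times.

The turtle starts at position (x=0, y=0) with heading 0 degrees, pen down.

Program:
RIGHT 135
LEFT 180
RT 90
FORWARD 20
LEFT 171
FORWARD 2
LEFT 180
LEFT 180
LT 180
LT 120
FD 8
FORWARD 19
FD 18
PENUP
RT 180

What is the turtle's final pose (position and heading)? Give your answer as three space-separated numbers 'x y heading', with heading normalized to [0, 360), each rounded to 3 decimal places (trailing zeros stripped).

Answer: 31.27 28.585 246

Derivation:
Executing turtle program step by step:
Start: pos=(0,0), heading=0, pen down
RT 135: heading 0 -> 225
LT 180: heading 225 -> 45
RT 90: heading 45 -> 315
FD 20: (0,0) -> (14.142,-14.142) [heading=315, draw]
LT 171: heading 315 -> 126
FD 2: (14.142,-14.142) -> (12.967,-12.524) [heading=126, draw]
LT 180: heading 126 -> 306
LT 180: heading 306 -> 126
LT 180: heading 126 -> 306
LT 120: heading 306 -> 66
FD 8: (12.967,-12.524) -> (16.22,-5.216) [heading=66, draw]
FD 19: (16.22,-5.216) -> (23.948,12.142) [heading=66, draw]
FD 18: (23.948,12.142) -> (31.27,28.585) [heading=66, draw]
PU: pen up
RT 180: heading 66 -> 246
Final: pos=(31.27,28.585), heading=246, 5 segment(s) drawn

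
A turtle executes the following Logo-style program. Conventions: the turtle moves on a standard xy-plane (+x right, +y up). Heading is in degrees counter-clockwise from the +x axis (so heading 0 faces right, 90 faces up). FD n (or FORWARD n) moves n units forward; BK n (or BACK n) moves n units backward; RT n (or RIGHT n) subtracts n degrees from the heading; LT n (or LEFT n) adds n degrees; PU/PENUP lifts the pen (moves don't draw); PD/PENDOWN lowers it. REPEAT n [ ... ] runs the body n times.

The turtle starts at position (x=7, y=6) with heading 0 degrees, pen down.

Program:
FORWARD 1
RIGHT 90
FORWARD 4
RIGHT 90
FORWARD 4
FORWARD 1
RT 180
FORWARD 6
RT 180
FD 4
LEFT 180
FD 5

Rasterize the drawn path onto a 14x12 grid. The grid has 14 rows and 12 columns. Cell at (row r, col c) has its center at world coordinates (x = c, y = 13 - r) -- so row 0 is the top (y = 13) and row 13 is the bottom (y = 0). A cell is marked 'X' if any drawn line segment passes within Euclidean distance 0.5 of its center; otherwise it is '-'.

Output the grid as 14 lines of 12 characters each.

Answer: ------------
------------
------------
------------
------------
------------
------------
-------XX---
--------X---
--------X---
--------X---
---XXXXXXXX-
------------
------------

Derivation:
Segment 0: (7,6) -> (8,6)
Segment 1: (8,6) -> (8,2)
Segment 2: (8,2) -> (4,2)
Segment 3: (4,2) -> (3,2)
Segment 4: (3,2) -> (9,2)
Segment 5: (9,2) -> (5,2)
Segment 6: (5,2) -> (10,2)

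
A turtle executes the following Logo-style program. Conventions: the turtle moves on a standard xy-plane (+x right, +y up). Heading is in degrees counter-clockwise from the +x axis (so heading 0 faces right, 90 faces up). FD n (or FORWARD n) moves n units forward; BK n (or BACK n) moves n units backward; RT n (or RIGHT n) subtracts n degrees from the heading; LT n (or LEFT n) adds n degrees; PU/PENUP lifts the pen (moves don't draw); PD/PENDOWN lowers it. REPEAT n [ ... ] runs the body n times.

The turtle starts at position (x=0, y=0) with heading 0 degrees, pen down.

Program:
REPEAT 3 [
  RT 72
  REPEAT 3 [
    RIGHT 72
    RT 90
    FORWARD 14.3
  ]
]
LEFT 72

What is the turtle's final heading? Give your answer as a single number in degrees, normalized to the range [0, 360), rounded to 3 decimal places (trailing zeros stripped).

Executing turtle program step by step:
Start: pos=(0,0), heading=0, pen down
REPEAT 3 [
  -- iteration 1/3 --
  RT 72: heading 0 -> 288
  REPEAT 3 [
    -- iteration 1/3 --
    RT 72: heading 288 -> 216
    RT 90: heading 216 -> 126
    FD 14.3: (0,0) -> (-8.405,11.569) [heading=126, draw]
    -- iteration 2/3 --
    RT 72: heading 126 -> 54
    RT 90: heading 54 -> 324
    FD 14.3: (-8.405,11.569) -> (3.164,3.164) [heading=324, draw]
    -- iteration 3/3 --
    RT 72: heading 324 -> 252
    RT 90: heading 252 -> 162
    FD 14.3: (3.164,3.164) -> (-10.436,7.583) [heading=162, draw]
  ]
  -- iteration 2/3 --
  RT 72: heading 162 -> 90
  REPEAT 3 [
    -- iteration 1/3 --
    RT 72: heading 90 -> 18
    RT 90: heading 18 -> 288
    FD 14.3: (-10.436,7.583) -> (-6.018,-6.018) [heading=288, draw]
    -- iteration 2/3 --
    RT 72: heading 288 -> 216
    RT 90: heading 216 -> 126
    FD 14.3: (-6.018,-6.018) -> (-14.423,5.551) [heading=126, draw]
    -- iteration 3/3 --
    RT 72: heading 126 -> 54
    RT 90: heading 54 -> 324
    FD 14.3: (-14.423,5.551) -> (-2.854,-2.854) [heading=324, draw]
  ]
  -- iteration 3/3 --
  RT 72: heading 324 -> 252
  REPEAT 3 [
    -- iteration 1/3 --
    RT 72: heading 252 -> 180
    RT 90: heading 180 -> 90
    FD 14.3: (-2.854,-2.854) -> (-2.854,11.446) [heading=90, draw]
    -- iteration 2/3 --
    RT 72: heading 90 -> 18
    RT 90: heading 18 -> 288
    FD 14.3: (-2.854,11.446) -> (1.565,-2.154) [heading=288, draw]
    -- iteration 3/3 --
    RT 72: heading 288 -> 216
    RT 90: heading 216 -> 126
    FD 14.3: (1.565,-2.154) -> (-6.84,9.415) [heading=126, draw]
  ]
]
LT 72: heading 126 -> 198
Final: pos=(-6.84,9.415), heading=198, 9 segment(s) drawn

Answer: 198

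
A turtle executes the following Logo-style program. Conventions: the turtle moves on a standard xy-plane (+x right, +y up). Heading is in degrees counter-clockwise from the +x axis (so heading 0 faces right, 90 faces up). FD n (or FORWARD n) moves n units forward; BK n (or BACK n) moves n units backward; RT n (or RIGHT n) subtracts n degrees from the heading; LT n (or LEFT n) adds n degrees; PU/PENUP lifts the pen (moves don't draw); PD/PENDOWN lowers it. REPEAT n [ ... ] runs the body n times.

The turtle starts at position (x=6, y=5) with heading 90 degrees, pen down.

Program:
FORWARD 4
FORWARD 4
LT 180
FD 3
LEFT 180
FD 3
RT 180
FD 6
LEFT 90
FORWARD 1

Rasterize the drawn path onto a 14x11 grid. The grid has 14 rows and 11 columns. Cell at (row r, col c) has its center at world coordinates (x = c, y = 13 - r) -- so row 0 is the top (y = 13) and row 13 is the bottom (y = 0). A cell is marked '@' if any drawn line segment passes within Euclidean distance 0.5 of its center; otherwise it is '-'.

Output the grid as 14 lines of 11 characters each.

Segment 0: (6,5) -> (6,9)
Segment 1: (6,9) -> (6,13)
Segment 2: (6,13) -> (6,10)
Segment 3: (6,10) -> (6,13)
Segment 4: (6,13) -> (6,7)
Segment 5: (6,7) -> (7,7)

Answer: ------@----
------@----
------@----
------@----
------@----
------@----
------@@---
------@----
------@----
-----------
-----------
-----------
-----------
-----------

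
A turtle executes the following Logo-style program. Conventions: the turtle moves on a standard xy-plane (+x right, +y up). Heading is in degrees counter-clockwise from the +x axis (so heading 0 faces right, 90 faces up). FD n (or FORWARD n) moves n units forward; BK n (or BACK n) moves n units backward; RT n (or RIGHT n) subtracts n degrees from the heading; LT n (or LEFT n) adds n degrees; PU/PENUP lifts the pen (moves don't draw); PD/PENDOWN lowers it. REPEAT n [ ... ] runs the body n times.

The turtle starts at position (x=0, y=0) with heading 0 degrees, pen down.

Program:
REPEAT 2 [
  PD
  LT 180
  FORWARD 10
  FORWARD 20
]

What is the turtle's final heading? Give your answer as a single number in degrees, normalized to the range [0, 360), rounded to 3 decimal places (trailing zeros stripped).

Executing turtle program step by step:
Start: pos=(0,0), heading=0, pen down
REPEAT 2 [
  -- iteration 1/2 --
  PD: pen down
  LT 180: heading 0 -> 180
  FD 10: (0,0) -> (-10,0) [heading=180, draw]
  FD 20: (-10,0) -> (-30,0) [heading=180, draw]
  -- iteration 2/2 --
  PD: pen down
  LT 180: heading 180 -> 0
  FD 10: (-30,0) -> (-20,0) [heading=0, draw]
  FD 20: (-20,0) -> (0,0) [heading=0, draw]
]
Final: pos=(0,0), heading=0, 4 segment(s) drawn

Answer: 0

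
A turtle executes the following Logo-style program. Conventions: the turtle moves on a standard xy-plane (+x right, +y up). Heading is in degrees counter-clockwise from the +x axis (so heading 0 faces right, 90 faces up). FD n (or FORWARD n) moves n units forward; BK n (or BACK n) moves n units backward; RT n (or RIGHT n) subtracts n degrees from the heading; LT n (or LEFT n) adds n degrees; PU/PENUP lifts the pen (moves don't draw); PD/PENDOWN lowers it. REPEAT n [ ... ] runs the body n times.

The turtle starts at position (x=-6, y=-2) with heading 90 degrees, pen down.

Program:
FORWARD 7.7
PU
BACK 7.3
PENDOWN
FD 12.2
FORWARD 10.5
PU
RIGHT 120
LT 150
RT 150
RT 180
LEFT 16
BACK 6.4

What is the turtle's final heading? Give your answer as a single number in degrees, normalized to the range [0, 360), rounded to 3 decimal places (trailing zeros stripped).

Executing turtle program step by step:
Start: pos=(-6,-2), heading=90, pen down
FD 7.7: (-6,-2) -> (-6,5.7) [heading=90, draw]
PU: pen up
BK 7.3: (-6,5.7) -> (-6,-1.6) [heading=90, move]
PD: pen down
FD 12.2: (-6,-1.6) -> (-6,10.6) [heading=90, draw]
FD 10.5: (-6,10.6) -> (-6,21.1) [heading=90, draw]
PU: pen up
RT 120: heading 90 -> 330
LT 150: heading 330 -> 120
RT 150: heading 120 -> 330
RT 180: heading 330 -> 150
LT 16: heading 150 -> 166
BK 6.4: (-6,21.1) -> (0.21,19.552) [heading=166, move]
Final: pos=(0.21,19.552), heading=166, 3 segment(s) drawn

Answer: 166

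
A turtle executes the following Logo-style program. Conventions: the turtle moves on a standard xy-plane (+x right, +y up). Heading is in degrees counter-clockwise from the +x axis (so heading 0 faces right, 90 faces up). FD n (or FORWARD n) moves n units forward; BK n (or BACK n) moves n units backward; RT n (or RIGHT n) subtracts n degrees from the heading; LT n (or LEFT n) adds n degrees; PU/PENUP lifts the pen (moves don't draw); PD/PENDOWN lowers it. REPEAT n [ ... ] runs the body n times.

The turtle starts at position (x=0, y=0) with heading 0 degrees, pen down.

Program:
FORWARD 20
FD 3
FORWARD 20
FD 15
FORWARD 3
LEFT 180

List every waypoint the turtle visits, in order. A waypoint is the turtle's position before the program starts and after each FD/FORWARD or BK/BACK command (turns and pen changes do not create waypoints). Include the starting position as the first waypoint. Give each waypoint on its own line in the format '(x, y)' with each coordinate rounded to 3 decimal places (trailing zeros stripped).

Executing turtle program step by step:
Start: pos=(0,0), heading=0, pen down
FD 20: (0,0) -> (20,0) [heading=0, draw]
FD 3: (20,0) -> (23,0) [heading=0, draw]
FD 20: (23,0) -> (43,0) [heading=0, draw]
FD 15: (43,0) -> (58,0) [heading=0, draw]
FD 3: (58,0) -> (61,0) [heading=0, draw]
LT 180: heading 0 -> 180
Final: pos=(61,0), heading=180, 5 segment(s) drawn
Waypoints (6 total):
(0, 0)
(20, 0)
(23, 0)
(43, 0)
(58, 0)
(61, 0)

Answer: (0, 0)
(20, 0)
(23, 0)
(43, 0)
(58, 0)
(61, 0)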